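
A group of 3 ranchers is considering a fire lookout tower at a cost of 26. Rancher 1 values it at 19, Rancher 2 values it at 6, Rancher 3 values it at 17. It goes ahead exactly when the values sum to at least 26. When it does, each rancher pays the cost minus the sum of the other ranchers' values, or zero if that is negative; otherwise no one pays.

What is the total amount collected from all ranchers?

Total value 42 ≥ cost 26, so it is built.
Rancher 1: others sum to 23; max(0, 26 - 23) = 3.
Rancher 2: others sum to 36; max(0, 26 - 36) = 0.
Rancher 3: others sum to 25; max(0, 26 - 25) = 1.
Total collected = 3 + 0 + 1 = 4.

4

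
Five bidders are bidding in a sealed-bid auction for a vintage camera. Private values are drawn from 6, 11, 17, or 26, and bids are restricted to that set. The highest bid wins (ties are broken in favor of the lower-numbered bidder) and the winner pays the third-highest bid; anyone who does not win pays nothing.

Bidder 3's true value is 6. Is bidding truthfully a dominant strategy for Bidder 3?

Yes

Check each profile of the others' bids and compare truth against every alternative bid.
Others bid (6, 6, 11, 11): truth gives 0, best alternative gives -5.
Others bid (6, 6, 6, 6): truth gives 0, best alternative gives 0.
Others bid (6, 6, 6, 11): truth gives 0, best alternative gives 0.
Others bid (6, 6, 6, 17): truth gives 0, best alternative gives 0.
Others bid (6, 6, 6, 26): truth gives 0, best alternative gives 0.
Others bid (6, 6, 11, 6): truth gives 0, best alternative gives 0.
(Remaining 250 profiles checked similarly; truth is weakly best in each.)
In every case the truthful bid is at least as good as any alternative, so it is a dominant strategy.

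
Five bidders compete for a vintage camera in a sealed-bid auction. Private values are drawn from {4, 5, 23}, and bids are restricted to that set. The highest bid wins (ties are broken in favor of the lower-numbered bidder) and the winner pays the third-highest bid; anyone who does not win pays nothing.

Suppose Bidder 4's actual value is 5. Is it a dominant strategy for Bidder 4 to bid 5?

No

Consider the case where Bidder 1 bids 4, Bidder 2 bids 4, Bidder 3 bids 4 and Bidder 5 bids 23.
Truthful bid 5: loses, pays 0, utility 0.
Bid 23 instead: wins, pays 4, utility 5 - 4 = 1.
Since 1 > 0, bidding 23 is strictly better here, so truthful bidding is not dominant.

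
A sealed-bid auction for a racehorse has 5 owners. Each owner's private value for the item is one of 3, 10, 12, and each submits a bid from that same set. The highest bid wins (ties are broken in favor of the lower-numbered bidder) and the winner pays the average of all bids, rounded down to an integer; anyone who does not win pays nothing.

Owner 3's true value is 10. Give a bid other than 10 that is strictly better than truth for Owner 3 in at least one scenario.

Suppose Owner 1 bids 3, Owner 2 bids 3, Owner 4 bids 3 and Owner 5 bids 12.
Bid 10: loses, pays 0, utility 0.
Bid 12: wins, pays 6, utility 10 - 6 = 4.
So bidding 12 beats truth here (4 > 0).

12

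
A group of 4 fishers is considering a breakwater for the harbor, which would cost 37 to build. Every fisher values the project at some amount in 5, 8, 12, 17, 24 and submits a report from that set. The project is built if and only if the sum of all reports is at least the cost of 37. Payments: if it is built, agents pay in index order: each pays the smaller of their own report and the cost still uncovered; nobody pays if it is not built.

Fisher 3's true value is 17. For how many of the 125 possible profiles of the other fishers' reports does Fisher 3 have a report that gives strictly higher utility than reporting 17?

Others report (5, 5, 17): truth gives 0; report 12 gives 5 > 0. Violating.
Others report (5, 5, 24): truth gives 0; report 5 gives 12 > 0. Violating.
Others report (5, 8, 12): truth gives 0; report 12 gives 5 > 0. Violating.
Others report (5, 8, 17): truth gives 0; report 8 gives 9 > 0. Violating.
Others report (5, 5, 5): truth gives 0; no alternative beats it.
Others report (5, 5, 8): truth gives 0; no alternative beats it.
(Checking all 125 profiles: 74 have a profitable deviation, 51 do not.)

74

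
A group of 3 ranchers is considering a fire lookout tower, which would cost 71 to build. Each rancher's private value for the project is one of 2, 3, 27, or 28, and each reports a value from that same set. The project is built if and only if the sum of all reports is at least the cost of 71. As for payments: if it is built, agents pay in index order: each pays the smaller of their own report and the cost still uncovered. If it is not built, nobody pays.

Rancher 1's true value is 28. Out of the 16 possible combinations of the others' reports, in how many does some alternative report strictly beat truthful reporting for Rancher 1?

4

Others report (27, 27): truth gives 0; report 27 gives 1 > 0. Violating.
Others report (27, 28): truth gives 0; report 27 gives 1 > 0. Violating.
Others report (28, 27): truth gives 0; report 27 gives 1 > 0. Violating.
Others report (28, 28): truth gives 0; report 27 gives 1 > 0. Violating.
Others report (2, 2): truth gives 0; no alternative beats it.
Others report (2, 3): truth gives 0; no alternative beats it.
(Checking all 16 profiles: 4 have a profitable deviation, 12 do not.)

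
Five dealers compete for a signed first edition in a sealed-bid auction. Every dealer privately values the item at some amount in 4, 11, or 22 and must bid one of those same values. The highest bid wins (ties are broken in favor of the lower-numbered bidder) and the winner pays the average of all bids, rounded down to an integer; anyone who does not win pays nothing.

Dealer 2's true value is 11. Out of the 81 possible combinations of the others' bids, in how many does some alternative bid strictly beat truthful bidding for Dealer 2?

4

Others bid (11, 4, 4, 4): truth gives 0; bid 22 gives 2 > 0. Violating.
Others bid (11, 4, 4, 11): truth gives 0; bid 22 gives 1 > 0. Violating.
Others bid (11, 4, 11, 4): truth gives 0; bid 22 gives 1 > 0. Violating.
Others bid (11, 11, 4, 4): truth gives 0; bid 22 gives 1 > 0. Violating.
Others bid (4, 4, 4, 4): truth gives 6; no alternative beats it.
Others bid (4, 4, 4, 11): truth gives 5; no alternative beats it.
(Checking all 81 profiles: 4 have a profitable deviation, 77 do not.)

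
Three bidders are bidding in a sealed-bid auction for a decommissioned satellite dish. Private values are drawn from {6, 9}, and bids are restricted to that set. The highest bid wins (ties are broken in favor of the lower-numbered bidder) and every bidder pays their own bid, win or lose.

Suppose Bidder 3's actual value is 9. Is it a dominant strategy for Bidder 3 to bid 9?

Consider the case where Bidder 1 bids 6 and Bidder 2 bids 9.
Truthful bid 9: loses but pays 9, utility -9.
Bid 6 instead: loses but pays 6, utility -6.
Since -6 > -9, bidding 6 is strictly better here, so truthful bidding is not dominant.

No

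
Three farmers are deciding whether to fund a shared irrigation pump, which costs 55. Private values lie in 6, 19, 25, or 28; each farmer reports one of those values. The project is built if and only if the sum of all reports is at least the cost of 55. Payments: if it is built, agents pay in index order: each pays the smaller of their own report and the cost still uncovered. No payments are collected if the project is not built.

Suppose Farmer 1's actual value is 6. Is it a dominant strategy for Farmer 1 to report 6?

Check each profile of the others' reports and compare truth against every alternative report.
Others report (19, 19): truth gives 0, best alternative gives -13.
Others report (19, 25): truth gives 0, best alternative gives -13.
Others report (19, 28): truth gives 0, best alternative gives -13.
Others report (25, 19): truth gives 0, best alternative gives -13.
Others report (25, 25): truth gives 0, best alternative gives -13.
Others report (25, 28): truth gives 0, best alternative gives -13.
(Remaining 10 profiles checked similarly; truth is weakly best in each.)
In every case the truthful report is at least as good as any alternative, so it is a dominant strategy.

Yes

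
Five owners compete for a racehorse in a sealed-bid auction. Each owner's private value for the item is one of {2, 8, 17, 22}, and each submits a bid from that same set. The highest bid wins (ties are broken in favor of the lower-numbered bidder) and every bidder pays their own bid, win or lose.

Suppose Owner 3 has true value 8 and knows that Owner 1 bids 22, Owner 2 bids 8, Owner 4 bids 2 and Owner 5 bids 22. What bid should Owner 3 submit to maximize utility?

2

Bid 2: loses but pays 2, utility -2.
Bid 8: loses but pays 8, utility -8.
Bid 17: loses but pays 17, utility -17.
Bid 22: loses but pays 22, utility -22.
The best choice is 2 with utility -2.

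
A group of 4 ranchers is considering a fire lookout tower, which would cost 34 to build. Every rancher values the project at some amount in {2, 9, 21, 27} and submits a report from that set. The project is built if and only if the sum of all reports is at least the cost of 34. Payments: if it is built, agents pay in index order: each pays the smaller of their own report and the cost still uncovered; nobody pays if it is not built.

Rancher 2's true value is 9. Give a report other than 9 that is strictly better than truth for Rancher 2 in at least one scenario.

2

Suppose Rancher 1 reports 2, Rancher 3 reports 9 and Rancher 4 reports 21.
Report 9: project built, pays 9, utility 9 - 9 = 0.
Report 2: project built, pays 2, utility 9 - 2 = 7.
So reporting 2 beats truth here (7 > 0).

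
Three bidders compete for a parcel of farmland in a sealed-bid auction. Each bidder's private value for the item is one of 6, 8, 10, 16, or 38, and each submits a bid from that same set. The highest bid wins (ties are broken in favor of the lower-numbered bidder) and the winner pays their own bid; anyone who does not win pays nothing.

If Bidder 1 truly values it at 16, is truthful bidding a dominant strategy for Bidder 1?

Consider the case where Bidder 2 bids 6 and Bidder 3 bids 6.
Truthful bid 16: wins, pays 16, utility 16 - 16 = 0.
Bid 6 instead: wins, pays 6, utility 16 - 6 = 10.
Since 10 > 0, bidding 6 is strictly better here, so truthful bidding is not dominant.

No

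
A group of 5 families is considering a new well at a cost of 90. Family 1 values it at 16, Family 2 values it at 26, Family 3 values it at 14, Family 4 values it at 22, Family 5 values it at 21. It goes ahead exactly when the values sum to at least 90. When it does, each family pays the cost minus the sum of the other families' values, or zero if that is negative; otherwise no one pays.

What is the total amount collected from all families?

Total value 99 ≥ cost 90, so it is built.
Family 1: others sum to 83; max(0, 90 - 83) = 7.
Family 2: others sum to 73; max(0, 90 - 73) = 17.
Family 3: others sum to 85; max(0, 90 - 85) = 5.
Family 4: others sum to 77; max(0, 90 - 77) = 13.
Family 5: others sum to 78; max(0, 90 - 78) = 12.
Total collected = 7 + 17 + 5 + 13 + 12 = 54.

54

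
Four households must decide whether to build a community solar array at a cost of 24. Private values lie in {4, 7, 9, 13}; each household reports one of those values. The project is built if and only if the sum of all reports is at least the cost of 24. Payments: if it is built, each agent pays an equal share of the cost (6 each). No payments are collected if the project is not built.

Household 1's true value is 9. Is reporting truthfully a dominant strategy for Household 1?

No

Consider the case where Household 2 reports 4, Household 3 reports 4 and Household 4 reports 4.
Truthful report 9: project not built, utility 0.
Report 13 instead: project built, pays 6, utility 9 - 6 = 3.
Since 3 > 0, reporting 13 is strictly better here, so truthful reporting is not dominant.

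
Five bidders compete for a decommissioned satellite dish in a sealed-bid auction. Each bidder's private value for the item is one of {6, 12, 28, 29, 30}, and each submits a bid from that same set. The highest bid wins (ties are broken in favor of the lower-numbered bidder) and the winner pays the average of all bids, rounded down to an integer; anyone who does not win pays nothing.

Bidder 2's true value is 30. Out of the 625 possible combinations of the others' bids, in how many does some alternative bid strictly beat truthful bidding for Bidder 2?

Others bid (6, 6, 6, 6): truth gives 20; bid 12 gives 23 > 20. Violating.
Others bid (6, 6, 6, 12): truth gives 18; bid 12 gives 22 > 18. Violating.
Others bid (6, 6, 6, 28): truth gives 15; bid 28 gives 16 > 15. Violating.
Others bid (6, 6, 12, 6): truth gives 18; bid 12 gives 22 > 18. Violating.
Others bid (6, 6, 6, 29): truth gives 15; no alternative beats it.
Others bid (6, 6, 6, 30): truth gives 15; no alternative beats it.
(Checking all 625 profiles: 51 have a profitable deviation, 574 do not.)

51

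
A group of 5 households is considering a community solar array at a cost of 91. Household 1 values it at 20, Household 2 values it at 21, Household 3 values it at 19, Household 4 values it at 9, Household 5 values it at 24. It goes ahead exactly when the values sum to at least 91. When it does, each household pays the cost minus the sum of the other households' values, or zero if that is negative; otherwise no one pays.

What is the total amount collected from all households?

Total value 93 ≥ cost 91, so it is built.
Household 1: others sum to 73; max(0, 91 - 73) = 18.
Household 2: others sum to 72; max(0, 91 - 72) = 19.
Household 3: others sum to 74; max(0, 91 - 74) = 17.
Household 4: others sum to 84; max(0, 91 - 84) = 7.
Household 5: others sum to 69; max(0, 91 - 69) = 22.
Total collected = 18 + 19 + 17 + 7 + 22 = 83.

83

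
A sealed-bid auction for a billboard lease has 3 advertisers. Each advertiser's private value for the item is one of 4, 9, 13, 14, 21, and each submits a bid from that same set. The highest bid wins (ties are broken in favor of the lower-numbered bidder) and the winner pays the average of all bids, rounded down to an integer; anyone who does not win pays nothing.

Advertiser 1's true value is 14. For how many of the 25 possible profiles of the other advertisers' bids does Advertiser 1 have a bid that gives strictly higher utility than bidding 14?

Others bid (4, 4): truth gives 7; bid 4 gives 10 > 7. Violating.
Others bid (4, 9): truth gives 5; bid 9 gives 7 > 5. Violating.
Others bid (9, 4): truth gives 5; bid 9 gives 7 > 5. Violating.
Others bid (9, 9): truth gives 4; bid 9 gives 5 > 4. Violating.
Others bid (4, 13): truth gives 4; no alternative beats it.
Others bid (4, 14): truth gives 4; no alternative beats it.
(Checking all 25 profiles: 6 have a profitable deviation, 19 do not.)

6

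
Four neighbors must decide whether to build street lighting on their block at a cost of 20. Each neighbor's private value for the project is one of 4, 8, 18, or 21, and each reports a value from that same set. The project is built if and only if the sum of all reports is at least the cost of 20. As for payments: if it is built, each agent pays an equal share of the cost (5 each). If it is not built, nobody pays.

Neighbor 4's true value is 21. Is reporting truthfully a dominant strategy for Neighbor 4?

Check each profile of the others' reports and compare truth against every alternative report.
Others report (4, 4, 4): truth gives 16, best alternative gives 16.
Others report (4, 4, 8): truth gives 16, best alternative gives 16.
Others report (4, 4, 18): truth gives 16, best alternative gives 16.
Others report (4, 4, 21): truth gives 16, best alternative gives 16.
Others report (4, 8, 4): truth gives 16, best alternative gives 16.
Others report (4, 8, 8): truth gives 16, best alternative gives 16.
(Remaining 58 profiles checked similarly; truth is weakly best in each.)
In every case the truthful report is at least as good as any alternative, so it is a dominant strategy.

Yes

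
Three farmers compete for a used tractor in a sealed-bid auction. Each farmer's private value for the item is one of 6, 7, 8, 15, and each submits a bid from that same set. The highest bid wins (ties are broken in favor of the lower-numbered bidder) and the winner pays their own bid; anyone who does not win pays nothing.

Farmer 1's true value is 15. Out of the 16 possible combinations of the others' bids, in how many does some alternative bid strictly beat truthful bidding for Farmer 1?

Others bid (6, 6): truth gives 0; bid 6 gives 9 > 0. Violating.
Others bid (6, 7): truth gives 0; bid 7 gives 8 > 0. Violating.
Others bid (6, 8): truth gives 0; bid 8 gives 7 > 0. Violating.
Others bid (7, 6): truth gives 0; bid 7 gives 8 > 0. Violating.
Others bid (6, 15): truth gives 0; no alternative beats it.
Others bid (7, 15): truth gives 0; no alternative beats it.
(Checking all 16 profiles: 9 have a profitable deviation, 7 do not.)

9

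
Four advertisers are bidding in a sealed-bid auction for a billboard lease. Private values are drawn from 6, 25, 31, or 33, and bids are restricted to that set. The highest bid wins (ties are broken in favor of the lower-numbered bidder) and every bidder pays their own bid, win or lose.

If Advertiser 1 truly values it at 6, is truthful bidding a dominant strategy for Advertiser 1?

Check each profile of the others' bids and compare truth against every alternative bid.
Others bid (6, 6, 6): truth gives 0, best alternative gives -19.
Others bid (6, 6, 31): truth gives -6, best alternative gives -25.
Others bid (6, 6, 33): truth gives -6, best alternative gives -25.
Others bid (6, 25, 31): truth gives -6, best alternative gives -25.
Others bid (6, 25, 33): truth gives -6, best alternative gives -25.
Others bid (6, 31, 6): truth gives -6, best alternative gives -25.
(Remaining 58 profiles checked similarly; truth is weakly best in each.)
In every case the truthful bid is at least as good as any alternative, so it is a dominant strategy.

Yes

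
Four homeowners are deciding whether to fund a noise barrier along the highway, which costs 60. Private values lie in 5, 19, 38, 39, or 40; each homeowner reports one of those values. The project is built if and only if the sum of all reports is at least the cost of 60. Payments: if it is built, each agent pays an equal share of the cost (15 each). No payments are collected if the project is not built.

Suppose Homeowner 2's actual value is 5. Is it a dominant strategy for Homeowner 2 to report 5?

Yes

Check each profile of the others' reports and compare truth against every alternative report.
Others report (5, 5, 38): truth gives 0, best alternative gives -10.
Others report (5, 5, 39): truth gives 0, best alternative gives -10.
Others report (5, 5, 40): truth gives 0, best alternative gives -10.
Others report (5, 19, 19): truth gives 0, best alternative gives -10.
Others report (5, 38, 5): truth gives 0, best alternative gives -10.
Others report (5, 39, 5): truth gives 0, best alternative gives -10.
(Remaining 119 profiles checked similarly; truth is weakly best in each.)
In every case the truthful report is at least as good as any alternative, so it is a dominant strategy.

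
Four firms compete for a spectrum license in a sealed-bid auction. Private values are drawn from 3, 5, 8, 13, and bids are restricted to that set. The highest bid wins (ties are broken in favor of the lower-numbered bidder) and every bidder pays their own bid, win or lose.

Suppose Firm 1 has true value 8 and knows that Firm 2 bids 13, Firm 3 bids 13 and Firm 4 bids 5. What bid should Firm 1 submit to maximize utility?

Bid 3: loses but pays 3, utility -3.
Bid 5: loses but pays 5, utility -5.
Bid 8: loses but pays 8, utility -8.
Bid 13: wins, pays 13, utility 8 - 13 = -5.
The best choice is 3 with utility -3.

3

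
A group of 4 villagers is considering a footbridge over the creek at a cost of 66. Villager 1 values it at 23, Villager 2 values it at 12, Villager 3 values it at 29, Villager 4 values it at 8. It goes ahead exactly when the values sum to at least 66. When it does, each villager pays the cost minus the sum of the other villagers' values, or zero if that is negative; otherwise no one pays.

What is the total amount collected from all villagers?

48

Total value 72 ≥ cost 66, so it is built.
Villager 1: others sum to 49; max(0, 66 - 49) = 17.
Villager 2: others sum to 60; max(0, 66 - 60) = 6.
Villager 3: others sum to 43; max(0, 66 - 43) = 23.
Villager 4: others sum to 64; max(0, 66 - 64) = 2.
Total collected = 17 + 6 + 23 + 2 = 48.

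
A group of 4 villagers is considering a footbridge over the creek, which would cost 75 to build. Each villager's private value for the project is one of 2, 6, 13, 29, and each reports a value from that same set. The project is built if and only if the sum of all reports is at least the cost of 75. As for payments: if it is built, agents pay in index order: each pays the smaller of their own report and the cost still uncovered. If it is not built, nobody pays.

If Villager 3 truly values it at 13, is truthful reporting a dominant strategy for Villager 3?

Consider the case where Villager 1 reports 13, Villager 2 reports 29 and Villager 4 reports 29.
Truthful report 13: project built, pays 13, utility 13 - 13 = 0.
Report 6 instead: project built, pays 6, utility 13 - 6 = 7.
Since 7 > 0, reporting 6 is strictly better here, so truthful reporting is not dominant.

No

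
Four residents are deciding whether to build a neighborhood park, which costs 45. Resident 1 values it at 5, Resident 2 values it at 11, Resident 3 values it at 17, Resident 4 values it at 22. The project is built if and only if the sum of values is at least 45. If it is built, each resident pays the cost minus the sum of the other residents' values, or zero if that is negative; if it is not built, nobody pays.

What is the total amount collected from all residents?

Total value 55 ≥ cost 45, so it is built.
Resident 1: others sum to 50; max(0, 45 - 50) = 0.
Resident 2: others sum to 44; max(0, 45 - 44) = 1.
Resident 3: others sum to 38; max(0, 45 - 38) = 7.
Resident 4: others sum to 33; max(0, 45 - 33) = 12.
Total collected = 0 + 1 + 7 + 12 = 20.

20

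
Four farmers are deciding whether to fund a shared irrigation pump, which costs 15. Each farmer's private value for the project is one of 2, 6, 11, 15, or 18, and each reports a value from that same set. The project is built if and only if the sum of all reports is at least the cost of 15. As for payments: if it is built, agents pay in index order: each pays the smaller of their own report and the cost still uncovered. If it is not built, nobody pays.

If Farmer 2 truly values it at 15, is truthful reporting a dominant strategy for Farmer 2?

No

Consider the case where Farmer 1 reports 2, Farmer 3 reports 2 and Farmer 4 reports 2.
Truthful report 15: project built, pays 13, utility 15 - 13 = 2.
Report 11 instead: project built, pays 11, utility 15 - 11 = 4.
Since 4 > 2, reporting 11 is strictly better here, so truthful reporting is not dominant.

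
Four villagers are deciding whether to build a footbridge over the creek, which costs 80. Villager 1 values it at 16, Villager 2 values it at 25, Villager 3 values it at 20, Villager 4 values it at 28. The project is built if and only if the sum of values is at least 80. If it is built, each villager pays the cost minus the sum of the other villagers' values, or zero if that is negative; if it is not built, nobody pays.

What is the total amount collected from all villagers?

53

Total value 89 ≥ cost 80, so it is built.
Villager 1: others sum to 73; max(0, 80 - 73) = 7.
Villager 2: others sum to 64; max(0, 80 - 64) = 16.
Villager 3: others sum to 69; max(0, 80 - 69) = 11.
Villager 4: others sum to 61; max(0, 80 - 61) = 19.
Total collected = 7 + 16 + 11 + 19 = 53.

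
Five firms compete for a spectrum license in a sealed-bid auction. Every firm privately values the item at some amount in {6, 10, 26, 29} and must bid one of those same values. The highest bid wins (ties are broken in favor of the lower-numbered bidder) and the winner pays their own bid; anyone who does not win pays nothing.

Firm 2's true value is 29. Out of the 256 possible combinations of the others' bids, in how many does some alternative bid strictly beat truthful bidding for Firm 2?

54

Others bid (6, 6, 6, 6): truth gives 0; bid 10 gives 19 > 0. Violating.
Others bid (6, 6, 6, 10): truth gives 0; bid 10 gives 19 > 0. Violating.
Others bid (6, 6, 6, 26): truth gives 0; bid 26 gives 3 > 0. Violating.
Others bid (6, 6, 10, 6): truth gives 0; bid 10 gives 19 > 0. Violating.
Others bid (6, 6, 6, 29): truth gives 0; no alternative beats it.
Others bid (6, 6, 10, 29): truth gives 0; no alternative beats it.
(Checking all 256 profiles: 54 have a profitable deviation, 202 do not.)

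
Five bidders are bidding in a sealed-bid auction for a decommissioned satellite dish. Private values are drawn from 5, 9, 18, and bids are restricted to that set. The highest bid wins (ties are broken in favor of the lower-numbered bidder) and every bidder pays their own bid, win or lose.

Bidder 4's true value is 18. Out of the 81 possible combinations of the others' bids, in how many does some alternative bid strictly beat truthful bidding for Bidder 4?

Others bid (5, 5, 5, 5): truth gives 0; bid 9 gives 9 > 0. Violating.
Others bid (5, 5, 5, 9): truth gives 0; bid 9 gives 9 > 0. Violating.
Others bid (5, 5, 18, 5): truth gives -18; bid 5 gives -5 > -18. Violating.
Others bid (5, 5, 18, 9): truth gives -18; bid 5 gives -5 > -18. Violating.
Others bid (5, 5, 5, 18): truth gives 0; no alternative beats it.
Others bid (5, 5, 9, 5): truth gives 0; no alternative beats it.
(Checking all 81 profiles: 59 have a profitable deviation, 22 do not.)

59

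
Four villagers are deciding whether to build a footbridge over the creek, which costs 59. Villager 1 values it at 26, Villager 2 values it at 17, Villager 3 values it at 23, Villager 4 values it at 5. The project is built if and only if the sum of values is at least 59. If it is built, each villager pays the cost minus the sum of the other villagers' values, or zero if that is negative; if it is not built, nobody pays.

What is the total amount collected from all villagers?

30

Total value 71 ≥ cost 59, so it is built.
Villager 1: others sum to 45; max(0, 59 - 45) = 14.
Villager 2: others sum to 54; max(0, 59 - 54) = 5.
Villager 3: others sum to 48; max(0, 59 - 48) = 11.
Villager 4: others sum to 66; max(0, 59 - 66) = 0.
Total collected = 14 + 5 + 11 + 0 = 30.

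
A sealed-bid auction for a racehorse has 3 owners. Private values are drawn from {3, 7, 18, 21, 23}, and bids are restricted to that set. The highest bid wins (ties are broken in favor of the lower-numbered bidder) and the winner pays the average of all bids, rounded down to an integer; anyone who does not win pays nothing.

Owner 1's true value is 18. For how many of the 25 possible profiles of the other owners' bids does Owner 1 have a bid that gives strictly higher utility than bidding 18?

Others bid (3, 3): truth gives 10; bid 3 gives 15 > 10. Violating.
Others bid (3, 7): truth gives 9; bid 7 gives 13 > 9. Violating.
Others bid (3, 21): truth gives 0; bid 21 gives 3 > 0. Violating.
Others bid (3, 23): truth gives 0; bid 23 gives 2 > 0. Violating.
Others bid (3, 18): truth gives 5; no alternative beats it.
Others bid (7, 18): truth gives 4; no alternative beats it.
(Checking all 25 profiles: 12 have a profitable deviation, 13 do not.)

12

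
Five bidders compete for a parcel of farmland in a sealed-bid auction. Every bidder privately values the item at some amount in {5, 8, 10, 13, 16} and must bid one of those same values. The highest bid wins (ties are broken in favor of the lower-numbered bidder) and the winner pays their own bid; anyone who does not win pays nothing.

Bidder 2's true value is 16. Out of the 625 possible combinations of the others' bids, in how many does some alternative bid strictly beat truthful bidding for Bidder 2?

192

Others bid (5, 5, 5, 5): truth gives 0; bid 8 gives 8 > 0. Violating.
Others bid (5, 5, 5, 8): truth gives 0; bid 8 gives 8 > 0. Violating.
Others bid (5, 5, 5, 10): truth gives 0; bid 10 gives 6 > 0. Violating.
Others bid (5, 5, 5, 13): truth gives 0; bid 13 gives 3 > 0. Violating.
Others bid (5, 5, 5, 16): truth gives 0; no alternative beats it.
Others bid (5, 5, 8, 16): truth gives 0; no alternative beats it.
(Checking all 625 profiles: 192 have a profitable deviation, 433 do not.)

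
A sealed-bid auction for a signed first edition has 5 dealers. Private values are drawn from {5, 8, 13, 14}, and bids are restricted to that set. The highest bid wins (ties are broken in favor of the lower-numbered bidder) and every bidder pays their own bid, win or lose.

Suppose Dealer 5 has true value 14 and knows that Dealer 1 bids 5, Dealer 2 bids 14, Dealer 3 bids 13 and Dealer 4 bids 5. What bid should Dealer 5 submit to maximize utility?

5

Bid 5: loses but pays 5, utility -5.
Bid 8: loses but pays 8, utility -8.
Bid 13: loses but pays 13, utility -13.
Bid 14: loses but pays 14, utility -14.
The best choice is 5 with utility -5.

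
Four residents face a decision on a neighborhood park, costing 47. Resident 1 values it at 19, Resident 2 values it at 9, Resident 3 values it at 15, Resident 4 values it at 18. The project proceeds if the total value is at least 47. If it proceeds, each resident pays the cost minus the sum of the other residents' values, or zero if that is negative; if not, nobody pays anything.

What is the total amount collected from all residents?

Total value 61 ≥ cost 47, so it is built.
Resident 1: others sum to 42; max(0, 47 - 42) = 5.
Resident 2: others sum to 52; max(0, 47 - 52) = 0.
Resident 3: others sum to 46; max(0, 47 - 46) = 1.
Resident 4: others sum to 43; max(0, 47 - 43) = 4.
Total collected = 5 + 0 + 1 + 4 = 10.

10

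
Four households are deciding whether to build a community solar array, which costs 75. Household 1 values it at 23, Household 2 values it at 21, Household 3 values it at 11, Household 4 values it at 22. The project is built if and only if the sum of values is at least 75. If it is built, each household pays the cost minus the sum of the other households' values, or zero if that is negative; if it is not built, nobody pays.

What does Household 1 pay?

21

Total value 77 ≥ cost 75, so the project is built.
The other households' values sum to 54.
Cost minus that sum is 75 - 54 = 21.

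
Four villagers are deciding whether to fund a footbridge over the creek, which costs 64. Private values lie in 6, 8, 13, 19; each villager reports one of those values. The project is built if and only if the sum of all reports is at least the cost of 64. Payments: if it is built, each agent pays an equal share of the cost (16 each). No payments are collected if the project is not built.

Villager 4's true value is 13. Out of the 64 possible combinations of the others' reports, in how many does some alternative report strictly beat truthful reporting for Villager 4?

Others report (13, 19, 19): truth gives -3; report 6 gives 0 > -3. Violating.
Others report (19, 13, 19): truth gives -3; report 6 gives 0 > -3. Violating.
Others report (19, 19, 13): truth gives -3; report 6 gives 0 > -3. Violating.
Others report (19, 19, 19): truth gives -3; report 6 gives 0 > -3. Violating.
Others report (6, 6, 6): truth gives 0; no alternative beats it.
Others report (6, 6, 8): truth gives 0; no alternative beats it.
(Checking all 64 profiles: 4 have a profitable deviation, 60 do not.)

4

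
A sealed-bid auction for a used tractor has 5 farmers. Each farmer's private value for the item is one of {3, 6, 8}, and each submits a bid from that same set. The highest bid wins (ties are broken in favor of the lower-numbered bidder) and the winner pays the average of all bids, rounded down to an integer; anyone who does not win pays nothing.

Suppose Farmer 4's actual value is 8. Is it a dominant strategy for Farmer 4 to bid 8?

Consider the case where Farmer 1 bids 3, Farmer 2 bids 3, Farmer 3 bids 3 and Farmer 5 bids 3.
Truthful bid 8: wins, pays 4, utility 8 - 4 = 4.
Bid 6 instead: wins, pays 3, utility 8 - 3 = 5.
Since 5 > 4, bidding 6 is strictly better here, so truthful bidding is not dominant.

No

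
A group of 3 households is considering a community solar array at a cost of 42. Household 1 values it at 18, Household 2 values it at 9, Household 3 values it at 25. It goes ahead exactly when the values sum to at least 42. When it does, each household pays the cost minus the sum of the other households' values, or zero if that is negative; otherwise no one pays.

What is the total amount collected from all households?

23

Total value 52 ≥ cost 42, so it is built.
Household 1: others sum to 34; max(0, 42 - 34) = 8.
Household 2: others sum to 43; max(0, 42 - 43) = 0.
Household 3: others sum to 27; max(0, 42 - 27) = 15.
Total collected = 8 + 0 + 15 = 23.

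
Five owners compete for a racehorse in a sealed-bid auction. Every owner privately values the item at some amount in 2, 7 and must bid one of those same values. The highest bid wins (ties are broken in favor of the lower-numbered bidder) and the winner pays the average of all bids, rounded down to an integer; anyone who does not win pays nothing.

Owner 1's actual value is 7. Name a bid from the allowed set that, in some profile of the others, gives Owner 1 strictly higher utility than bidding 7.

2

Suppose Owner 2 bids 2, Owner 3 bids 2, Owner 4 bids 2 and Owner 5 bids 2.
Bid 7: wins, pays 3, utility 7 - 3 = 4.
Bid 2: wins, pays 2, utility 7 - 2 = 5.
So bidding 2 beats truth here (5 > 4).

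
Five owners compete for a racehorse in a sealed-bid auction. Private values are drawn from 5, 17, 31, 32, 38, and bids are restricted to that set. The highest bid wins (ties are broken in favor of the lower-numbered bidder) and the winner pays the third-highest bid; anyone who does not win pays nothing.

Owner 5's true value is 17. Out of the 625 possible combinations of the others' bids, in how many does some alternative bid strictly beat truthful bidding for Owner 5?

Others bid (5, 5, 5, 17): truth gives 0; bid 31 gives 12 > 0. Violating.
Others bid (5, 5, 5, 31): truth gives 0; bid 32 gives 12 > 0. Violating.
Others bid (5, 5, 5, 32): truth gives 0; bid 38 gives 12 > 0. Violating.
Others bid (5, 5, 17, 5): truth gives 0; bid 31 gives 12 > 0. Violating.
Others bid (5, 5, 5, 5): truth gives 12; no alternative beats it.
Others bid (5, 5, 5, 38): truth gives 0; no alternative beats it.
(Checking all 625 profiles: 12 have a profitable deviation, 613 do not.)

12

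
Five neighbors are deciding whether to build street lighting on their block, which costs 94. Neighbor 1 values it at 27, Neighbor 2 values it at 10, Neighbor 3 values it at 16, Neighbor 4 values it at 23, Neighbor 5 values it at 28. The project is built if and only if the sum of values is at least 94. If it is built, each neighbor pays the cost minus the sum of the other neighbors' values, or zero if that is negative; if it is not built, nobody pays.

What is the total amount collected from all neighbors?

54

Total value 104 ≥ cost 94, so it is built.
Neighbor 1: others sum to 77; max(0, 94 - 77) = 17.
Neighbor 2: others sum to 94; max(0, 94 - 94) = 0.
Neighbor 3: others sum to 88; max(0, 94 - 88) = 6.
Neighbor 4: others sum to 81; max(0, 94 - 81) = 13.
Neighbor 5: others sum to 76; max(0, 94 - 76) = 18.
Total collected = 17 + 0 + 6 + 13 + 18 = 54.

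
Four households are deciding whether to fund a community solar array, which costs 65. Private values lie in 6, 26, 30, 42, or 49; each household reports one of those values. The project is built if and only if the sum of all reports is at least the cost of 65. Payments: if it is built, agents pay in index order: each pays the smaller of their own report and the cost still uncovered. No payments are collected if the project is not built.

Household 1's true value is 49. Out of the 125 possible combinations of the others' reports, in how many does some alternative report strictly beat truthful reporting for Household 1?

124

Others report (6, 6, 26): truth gives 0; report 30 gives 19 > 0. Violating.
Others report (6, 6, 30): truth gives 0; report 26 gives 23 > 0. Violating.
Others report (6, 6, 42): truth gives 0; report 26 gives 23 > 0. Violating.
Others report (6, 6, 49): truth gives 0; report 6 gives 43 > 0. Violating.
Others report (6, 6, 6): truth gives 0; no alternative beats it.
(Checking all 125 profiles: 124 have a profitable deviation, 1 does not.)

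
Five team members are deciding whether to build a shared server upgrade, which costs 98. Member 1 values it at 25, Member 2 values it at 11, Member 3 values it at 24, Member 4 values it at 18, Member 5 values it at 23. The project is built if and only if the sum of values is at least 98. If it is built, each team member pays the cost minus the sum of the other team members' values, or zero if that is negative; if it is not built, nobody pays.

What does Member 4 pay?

Total value 101 ≥ cost 98, so the project is built.
The other team members' values sum to 83.
Cost minus that sum is 98 - 83 = 15.

15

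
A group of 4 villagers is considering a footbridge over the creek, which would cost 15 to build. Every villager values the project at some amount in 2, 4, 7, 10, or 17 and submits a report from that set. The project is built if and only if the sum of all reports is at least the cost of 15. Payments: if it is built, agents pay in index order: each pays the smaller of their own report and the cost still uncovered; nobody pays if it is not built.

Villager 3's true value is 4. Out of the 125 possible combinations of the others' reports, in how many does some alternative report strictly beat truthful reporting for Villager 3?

39

Others report (2, 2, 10): truth gives 0; report 2 gives 2 > 0. Violating.
Others report (2, 2, 17): truth gives 0; report 2 gives 2 > 0. Violating.
Others report (2, 4, 7): truth gives 0; report 2 gives 2 > 0. Violating.
Others report (2, 4, 10): truth gives 0; report 2 gives 2 > 0. Violating.
Others report (2, 2, 2): truth gives 0; no alternative beats it.
Others report (2, 2, 4): truth gives 0; no alternative beats it.
(Checking all 125 profiles: 39 have a profitable deviation, 86 do not.)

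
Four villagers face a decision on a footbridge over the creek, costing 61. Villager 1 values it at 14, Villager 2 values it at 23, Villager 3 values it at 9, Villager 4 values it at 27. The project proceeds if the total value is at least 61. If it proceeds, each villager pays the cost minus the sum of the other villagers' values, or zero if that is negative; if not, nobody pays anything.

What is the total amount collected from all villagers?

Total value 73 ≥ cost 61, so it is built.
Villager 1: others sum to 59; max(0, 61 - 59) = 2.
Villager 2: others sum to 50; max(0, 61 - 50) = 11.
Villager 3: others sum to 64; max(0, 61 - 64) = 0.
Villager 4: others sum to 46; max(0, 61 - 46) = 15.
Total collected = 2 + 11 + 0 + 15 = 28.

28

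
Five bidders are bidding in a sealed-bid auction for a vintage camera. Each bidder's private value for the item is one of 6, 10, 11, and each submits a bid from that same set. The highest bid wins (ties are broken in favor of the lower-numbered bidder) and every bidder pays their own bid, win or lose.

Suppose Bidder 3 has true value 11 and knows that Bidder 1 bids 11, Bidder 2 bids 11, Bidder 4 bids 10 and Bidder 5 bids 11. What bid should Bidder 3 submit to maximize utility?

Bid 6: loses but pays 6, utility -6.
Bid 10: loses but pays 10, utility -10.
Bid 11: loses but pays 11, utility -11.
The best choice is 6 with utility -6.

6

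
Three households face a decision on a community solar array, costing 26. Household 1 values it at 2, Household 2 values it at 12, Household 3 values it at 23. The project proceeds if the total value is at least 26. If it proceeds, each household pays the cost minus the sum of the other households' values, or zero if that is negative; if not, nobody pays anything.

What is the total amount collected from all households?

13

Total value 37 ≥ cost 26, so it is built.
Household 1: others sum to 35; max(0, 26 - 35) = 0.
Household 2: others sum to 25; max(0, 26 - 25) = 1.
Household 3: others sum to 14; max(0, 26 - 14) = 12.
Total collected = 0 + 1 + 12 = 13.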